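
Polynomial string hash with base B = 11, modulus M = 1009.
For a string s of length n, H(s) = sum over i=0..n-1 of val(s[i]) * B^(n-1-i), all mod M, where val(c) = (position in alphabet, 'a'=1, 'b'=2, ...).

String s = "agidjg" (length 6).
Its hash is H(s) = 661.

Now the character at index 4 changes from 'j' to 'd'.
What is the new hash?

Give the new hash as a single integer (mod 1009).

Answer: 595

Derivation:
val('j') = 10, val('d') = 4
Position k = 4, exponent = n-1-k = 1
B^1 mod M = 11^1 mod 1009 = 11
Delta = (4 - 10) * 11 mod 1009 = 943
New hash = (661 + 943) mod 1009 = 595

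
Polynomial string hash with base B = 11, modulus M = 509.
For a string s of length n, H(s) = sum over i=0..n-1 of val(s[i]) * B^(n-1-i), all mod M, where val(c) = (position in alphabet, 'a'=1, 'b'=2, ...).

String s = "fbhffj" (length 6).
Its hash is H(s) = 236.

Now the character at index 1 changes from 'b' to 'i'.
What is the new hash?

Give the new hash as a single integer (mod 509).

val('b') = 2, val('i') = 9
Position k = 1, exponent = n-1-k = 4
B^4 mod M = 11^4 mod 509 = 389
Delta = (9 - 2) * 389 mod 509 = 178
New hash = (236 + 178) mod 509 = 414

Answer: 414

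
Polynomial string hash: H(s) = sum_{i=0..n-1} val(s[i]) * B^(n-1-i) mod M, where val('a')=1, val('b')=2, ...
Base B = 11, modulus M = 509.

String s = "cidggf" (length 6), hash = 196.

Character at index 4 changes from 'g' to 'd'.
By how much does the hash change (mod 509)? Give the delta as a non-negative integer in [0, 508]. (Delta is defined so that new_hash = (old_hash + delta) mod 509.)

Answer: 476

Derivation:
Delta formula: (val(new) - val(old)) * B^(n-1-k) mod M
  val('d') - val('g') = 4 - 7 = -3
  B^(n-1-k) = 11^1 mod 509 = 11
  Delta = -3 * 11 mod 509 = 476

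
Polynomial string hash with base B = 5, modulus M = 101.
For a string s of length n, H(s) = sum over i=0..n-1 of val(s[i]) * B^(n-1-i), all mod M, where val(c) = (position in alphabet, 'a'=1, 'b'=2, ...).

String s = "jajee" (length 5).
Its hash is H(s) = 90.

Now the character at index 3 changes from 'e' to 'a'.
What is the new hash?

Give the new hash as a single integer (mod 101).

val('e') = 5, val('a') = 1
Position k = 3, exponent = n-1-k = 1
B^1 mod M = 5^1 mod 101 = 5
Delta = (1 - 5) * 5 mod 101 = 81
New hash = (90 + 81) mod 101 = 70

Answer: 70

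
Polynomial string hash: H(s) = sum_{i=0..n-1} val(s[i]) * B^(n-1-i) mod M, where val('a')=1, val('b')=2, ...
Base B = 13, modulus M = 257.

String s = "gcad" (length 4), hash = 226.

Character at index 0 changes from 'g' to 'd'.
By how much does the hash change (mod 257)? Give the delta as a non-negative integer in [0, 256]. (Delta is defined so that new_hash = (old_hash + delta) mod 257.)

Delta formula: (val(new) - val(old)) * B^(n-1-k) mod M
  val('d') - val('g') = 4 - 7 = -3
  B^(n-1-k) = 13^3 mod 257 = 141
  Delta = -3 * 141 mod 257 = 91

Answer: 91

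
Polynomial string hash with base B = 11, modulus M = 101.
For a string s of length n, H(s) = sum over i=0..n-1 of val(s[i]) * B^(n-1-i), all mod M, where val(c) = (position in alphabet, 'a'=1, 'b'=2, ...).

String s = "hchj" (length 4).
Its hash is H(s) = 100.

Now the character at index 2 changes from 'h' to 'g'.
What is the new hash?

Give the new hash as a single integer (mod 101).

Answer: 89

Derivation:
val('h') = 8, val('g') = 7
Position k = 2, exponent = n-1-k = 1
B^1 mod M = 11^1 mod 101 = 11
Delta = (7 - 8) * 11 mod 101 = 90
New hash = (100 + 90) mod 101 = 89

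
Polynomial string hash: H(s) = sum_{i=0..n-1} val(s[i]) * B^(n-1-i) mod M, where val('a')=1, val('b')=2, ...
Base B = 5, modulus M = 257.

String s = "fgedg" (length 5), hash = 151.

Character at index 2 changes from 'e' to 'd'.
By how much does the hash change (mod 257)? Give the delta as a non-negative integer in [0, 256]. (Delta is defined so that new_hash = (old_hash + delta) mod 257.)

Answer: 232

Derivation:
Delta formula: (val(new) - val(old)) * B^(n-1-k) mod M
  val('d') - val('e') = 4 - 5 = -1
  B^(n-1-k) = 5^2 mod 257 = 25
  Delta = -1 * 25 mod 257 = 232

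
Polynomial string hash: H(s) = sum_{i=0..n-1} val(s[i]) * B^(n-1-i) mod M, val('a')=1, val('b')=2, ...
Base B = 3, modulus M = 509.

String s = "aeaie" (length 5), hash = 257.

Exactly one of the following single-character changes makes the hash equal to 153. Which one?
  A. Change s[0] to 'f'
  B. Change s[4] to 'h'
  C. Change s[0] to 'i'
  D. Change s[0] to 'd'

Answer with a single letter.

Option A: s[0]='a'->'f', delta=(6-1)*3^4 mod 509 = 405, hash=257+405 mod 509 = 153 <-- target
Option B: s[4]='e'->'h', delta=(8-5)*3^0 mod 509 = 3, hash=257+3 mod 509 = 260
Option C: s[0]='a'->'i', delta=(9-1)*3^4 mod 509 = 139, hash=257+139 mod 509 = 396
Option D: s[0]='a'->'d', delta=(4-1)*3^4 mod 509 = 243, hash=257+243 mod 509 = 500

Answer: A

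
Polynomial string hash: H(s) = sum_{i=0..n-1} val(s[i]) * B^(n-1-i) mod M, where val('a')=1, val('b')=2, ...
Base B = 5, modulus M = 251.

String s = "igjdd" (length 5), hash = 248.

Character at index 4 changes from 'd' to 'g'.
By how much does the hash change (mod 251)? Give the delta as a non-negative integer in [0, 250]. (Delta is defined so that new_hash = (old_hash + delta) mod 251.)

Answer: 3

Derivation:
Delta formula: (val(new) - val(old)) * B^(n-1-k) mod M
  val('g') - val('d') = 7 - 4 = 3
  B^(n-1-k) = 5^0 mod 251 = 1
  Delta = 3 * 1 mod 251 = 3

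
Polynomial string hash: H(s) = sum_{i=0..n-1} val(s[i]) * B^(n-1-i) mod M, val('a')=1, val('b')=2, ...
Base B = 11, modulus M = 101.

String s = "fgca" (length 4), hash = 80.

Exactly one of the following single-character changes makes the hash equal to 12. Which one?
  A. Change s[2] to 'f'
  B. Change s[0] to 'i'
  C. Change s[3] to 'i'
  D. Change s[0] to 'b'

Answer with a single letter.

Option A: s[2]='c'->'f', delta=(6-3)*11^1 mod 101 = 33, hash=80+33 mod 101 = 12 <-- target
Option B: s[0]='f'->'i', delta=(9-6)*11^3 mod 101 = 54, hash=80+54 mod 101 = 33
Option C: s[3]='a'->'i', delta=(9-1)*11^0 mod 101 = 8, hash=80+8 mod 101 = 88
Option D: s[0]='f'->'b', delta=(2-6)*11^3 mod 101 = 29, hash=80+29 mod 101 = 8

Answer: A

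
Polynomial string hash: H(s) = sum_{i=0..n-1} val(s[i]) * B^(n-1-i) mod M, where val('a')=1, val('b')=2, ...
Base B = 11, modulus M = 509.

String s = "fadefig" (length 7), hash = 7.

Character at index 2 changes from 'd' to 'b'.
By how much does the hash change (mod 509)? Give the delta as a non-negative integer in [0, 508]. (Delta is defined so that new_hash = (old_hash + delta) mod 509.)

Delta formula: (val(new) - val(old)) * B^(n-1-k) mod M
  val('b') - val('d') = 2 - 4 = -2
  B^(n-1-k) = 11^4 mod 509 = 389
  Delta = -2 * 389 mod 509 = 240

Answer: 240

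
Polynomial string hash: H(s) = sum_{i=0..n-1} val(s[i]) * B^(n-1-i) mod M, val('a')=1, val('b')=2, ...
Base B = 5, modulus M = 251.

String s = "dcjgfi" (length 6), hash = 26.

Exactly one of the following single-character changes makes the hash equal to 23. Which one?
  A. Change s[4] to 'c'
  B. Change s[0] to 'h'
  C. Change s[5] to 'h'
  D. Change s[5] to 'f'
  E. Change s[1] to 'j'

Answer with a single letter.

Option A: s[4]='f'->'c', delta=(3-6)*5^1 mod 251 = 236, hash=26+236 mod 251 = 11
Option B: s[0]='d'->'h', delta=(8-4)*5^5 mod 251 = 201, hash=26+201 mod 251 = 227
Option C: s[5]='i'->'h', delta=(8-9)*5^0 mod 251 = 250, hash=26+250 mod 251 = 25
Option D: s[5]='i'->'f', delta=(6-9)*5^0 mod 251 = 248, hash=26+248 mod 251 = 23 <-- target
Option E: s[1]='c'->'j', delta=(10-3)*5^4 mod 251 = 108, hash=26+108 mod 251 = 134

Answer: D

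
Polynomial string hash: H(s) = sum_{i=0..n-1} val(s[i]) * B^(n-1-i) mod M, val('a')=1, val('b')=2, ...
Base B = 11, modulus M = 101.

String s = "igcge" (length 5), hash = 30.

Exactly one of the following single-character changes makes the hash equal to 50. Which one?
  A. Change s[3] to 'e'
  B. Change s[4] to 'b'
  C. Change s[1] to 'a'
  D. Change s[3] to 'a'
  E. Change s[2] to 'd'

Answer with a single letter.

Answer: E

Derivation:
Option A: s[3]='g'->'e', delta=(5-7)*11^1 mod 101 = 79, hash=30+79 mod 101 = 8
Option B: s[4]='e'->'b', delta=(2-5)*11^0 mod 101 = 98, hash=30+98 mod 101 = 27
Option C: s[1]='g'->'a', delta=(1-7)*11^3 mod 101 = 94, hash=30+94 mod 101 = 23
Option D: s[3]='g'->'a', delta=(1-7)*11^1 mod 101 = 35, hash=30+35 mod 101 = 65
Option E: s[2]='c'->'d', delta=(4-3)*11^2 mod 101 = 20, hash=30+20 mod 101 = 50 <-- target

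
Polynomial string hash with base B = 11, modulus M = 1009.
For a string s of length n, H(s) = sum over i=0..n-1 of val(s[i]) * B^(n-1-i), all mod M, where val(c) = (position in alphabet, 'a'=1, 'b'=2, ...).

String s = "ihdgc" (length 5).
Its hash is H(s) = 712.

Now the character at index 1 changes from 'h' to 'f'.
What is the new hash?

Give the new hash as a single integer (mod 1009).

val('h') = 8, val('f') = 6
Position k = 1, exponent = n-1-k = 3
B^3 mod M = 11^3 mod 1009 = 322
Delta = (6 - 8) * 322 mod 1009 = 365
New hash = (712 + 365) mod 1009 = 68

Answer: 68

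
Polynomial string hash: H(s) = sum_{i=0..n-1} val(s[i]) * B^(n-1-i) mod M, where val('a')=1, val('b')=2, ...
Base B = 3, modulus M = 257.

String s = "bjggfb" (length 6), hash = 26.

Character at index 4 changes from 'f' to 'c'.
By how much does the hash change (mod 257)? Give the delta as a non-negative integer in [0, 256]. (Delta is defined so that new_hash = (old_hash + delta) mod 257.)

Delta formula: (val(new) - val(old)) * B^(n-1-k) mod M
  val('c') - val('f') = 3 - 6 = -3
  B^(n-1-k) = 3^1 mod 257 = 3
  Delta = -3 * 3 mod 257 = 248

Answer: 248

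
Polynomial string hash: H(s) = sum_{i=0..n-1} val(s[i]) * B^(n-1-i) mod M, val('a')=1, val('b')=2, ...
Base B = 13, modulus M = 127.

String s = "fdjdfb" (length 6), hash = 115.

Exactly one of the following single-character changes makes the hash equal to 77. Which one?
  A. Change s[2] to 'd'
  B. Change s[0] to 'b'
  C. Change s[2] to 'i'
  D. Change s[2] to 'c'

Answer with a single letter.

Answer: C

Derivation:
Option A: s[2]='j'->'d', delta=(4-10)*13^3 mod 127 = 26, hash=115+26 mod 127 = 14
Option B: s[0]='f'->'b', delta=(2-6)*13^5 mod 127 = 93, hash=115+93 mod 127 = 81
Option C: s[2]='j'->'i', delta=(9-10)*13^3 mod 127 = 89, hash=115+89 mod 127 = 77 <-- target
Option D: s[2]='j'->'c', delta=(3-10)*13^3 mod 127 = 115, hash=115+115 mod 127 = 103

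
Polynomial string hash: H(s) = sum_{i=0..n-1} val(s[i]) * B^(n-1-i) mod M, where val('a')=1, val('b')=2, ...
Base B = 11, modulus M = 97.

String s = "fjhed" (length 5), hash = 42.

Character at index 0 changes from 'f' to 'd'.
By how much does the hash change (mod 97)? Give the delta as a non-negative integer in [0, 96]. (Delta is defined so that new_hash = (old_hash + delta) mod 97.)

Delta formula: (val(new) - val(old)) * B^(n-1-k) mod M
  val('d') - val('f') = 4 - 6 = -2
  B^(n-1-k) = 11^4 mod 97 = 91
  Delta = -2 * 91 mod 97 = 12

Answer: 12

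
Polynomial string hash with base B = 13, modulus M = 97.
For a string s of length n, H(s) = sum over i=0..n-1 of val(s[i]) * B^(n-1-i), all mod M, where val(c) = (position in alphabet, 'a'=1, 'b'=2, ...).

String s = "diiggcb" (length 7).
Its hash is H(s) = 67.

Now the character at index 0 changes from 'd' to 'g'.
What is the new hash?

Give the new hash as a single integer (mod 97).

val('d') = 4, val('g') = 7
Position k = 0, exponent = n-1-k = 6
B^6 mod M = 13^6 mod 97 = 89
Delta = (7 - 4) * 89 mod 97 = 73
New hash = (67 + 73) mod 97 = 43

Answer: 43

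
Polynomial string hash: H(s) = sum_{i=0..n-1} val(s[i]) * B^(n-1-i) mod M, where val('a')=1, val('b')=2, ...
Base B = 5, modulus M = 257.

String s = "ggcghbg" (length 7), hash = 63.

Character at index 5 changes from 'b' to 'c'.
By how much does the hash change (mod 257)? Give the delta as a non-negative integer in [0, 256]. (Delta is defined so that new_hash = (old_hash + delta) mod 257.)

Delta formula: (val(new) - val(old)) * B^(n-1-k) mod M
  val('c') - val('b') = 3 - 2 = 1
  B^(n-1-k) = 5^1 mod 257 = 5
  Delta = 1 * 5 mod 257 = 5

Answer: 5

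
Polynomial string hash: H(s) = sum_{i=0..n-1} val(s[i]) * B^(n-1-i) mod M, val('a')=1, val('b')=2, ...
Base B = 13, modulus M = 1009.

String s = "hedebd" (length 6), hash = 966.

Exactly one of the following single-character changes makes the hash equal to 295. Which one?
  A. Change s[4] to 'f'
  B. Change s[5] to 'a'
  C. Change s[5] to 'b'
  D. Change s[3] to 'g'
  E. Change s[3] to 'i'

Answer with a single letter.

Answer: D

Derivation:
Option A: s[4]='b'->'f', delta=(6-2)*13^1 mod 1009 = 52, hash=966+52 mod 1009 = 9
Option B: s[5]='d'->'a', delta=(1-4)*13^0 mod 1009 = 1006, hash=966+1006 mod 1009 = 963
Option C: s[5]='d'->'b', delta=(2-4)*13^0 mod 1009 = 1007, hash=966+1007 mod 1009 = 964
Option D: s[3]='e'->'g', delta=(7-5)*13^2 mod 1009 = 338, hash=966+338 mod 1009 = 295 <-- target
Option E: s[3]='e'->'i', delta=(9-5)*13^2 mod 1009 = 676, hash=966+676 mod 1009 = 633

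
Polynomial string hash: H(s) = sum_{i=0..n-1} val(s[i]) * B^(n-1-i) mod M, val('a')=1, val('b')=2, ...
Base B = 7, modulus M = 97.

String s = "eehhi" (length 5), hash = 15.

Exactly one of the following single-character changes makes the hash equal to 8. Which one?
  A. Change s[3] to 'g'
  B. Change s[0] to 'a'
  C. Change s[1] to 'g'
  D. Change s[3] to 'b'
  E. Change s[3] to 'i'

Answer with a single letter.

Answer: A

Derivation:
Option A: s[3]='h'->'g', delta=(7-8)*7^1 mod 97 = 90, hash=15+90 mod 97 = 8 <-- target
Option B: s[0]='e'->'a', delta=(1-5)*7^4 mod 97 = 96, hash=15+96 mod 97 = 14
Option C: s[1]='e'->'g', delta=(7-5)*7^3 mod 97 = 7, hash=15+7 mod 97 = 22
Option D: s[3]='h'->'b', delta=(2-8)*7^1 mod 97 = 55, hash=15+55 mod 97 = 70
Option E: s[3]='h'->'i', delta=(9-8)*7^1 mod 97 = 7, hash=15+7 mod 97 = 22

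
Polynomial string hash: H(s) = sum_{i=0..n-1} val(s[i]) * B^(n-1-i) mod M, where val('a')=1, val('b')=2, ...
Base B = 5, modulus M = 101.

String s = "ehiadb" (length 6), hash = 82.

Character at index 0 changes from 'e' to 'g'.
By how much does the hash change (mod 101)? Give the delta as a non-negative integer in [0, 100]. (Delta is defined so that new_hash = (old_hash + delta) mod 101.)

Answer: 89

Derivation:
Delta formula: (val(new) - val(old)) * B^(n-1-k) mod M
  val('g') - val('e') = 7 - 5 = 2
  B^(n-1-k) = 5^5 mod 101 = 95
  Delta = 2 * 95 mod 101 = 89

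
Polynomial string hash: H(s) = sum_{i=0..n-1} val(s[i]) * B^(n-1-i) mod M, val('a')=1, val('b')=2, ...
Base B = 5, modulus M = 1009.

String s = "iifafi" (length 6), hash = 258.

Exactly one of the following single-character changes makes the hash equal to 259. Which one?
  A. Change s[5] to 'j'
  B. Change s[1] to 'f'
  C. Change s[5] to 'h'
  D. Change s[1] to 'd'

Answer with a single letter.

Option A: s[5]='i'->'j', delta=(10-9)*5^0 mod 1009 = 1, hash=258+1 mod 1009 = 259 <-- target
Option B: s[1]='i'->'f', delta=(6-9)*5^4 mod 1009 = 143, hash=258+143 mod 1009 = 401
Option C: s[5]='i'->'h', delta=(8-9)*5^0 mod 1009 = 1008, hash=258+1008 mod 1009 = 257
Option D: s[1]='i'->'d', delta=(4-9)*5^4 mod 1009 = 911, hash=258+911 mod 1009 = 160

Answer: A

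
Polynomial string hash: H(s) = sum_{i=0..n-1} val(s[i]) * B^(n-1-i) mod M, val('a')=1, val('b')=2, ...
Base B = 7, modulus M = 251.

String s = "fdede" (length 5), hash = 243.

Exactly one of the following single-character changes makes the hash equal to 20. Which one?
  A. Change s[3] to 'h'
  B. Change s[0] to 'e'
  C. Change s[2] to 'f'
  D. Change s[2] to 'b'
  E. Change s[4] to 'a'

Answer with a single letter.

Answer: A

Derivation:
Option A: s[3]='d'->'h', delta=(8-4)*7^1 mod 251 = 28, hash=243+28 mod 251 = 20 <-- target
Option B: s[0]='f'->'e', delta=(5-6)*7^4 mod 251 = 109, hash=243+109 mod 251 = 101
Option C: s[2]='e'->'f', delta=(6-5)*7^2 mod 251 = 49, hash=243+49 mod 251 = 41
Option D: s[2]='e'->'b', delta=(2-5)*7^2 mod 251 = 104, hash=243+104 mod 251 = 96
Option E: s[4]='e'->'a', delta=(1-5)*7^0 mod 251 = 247, hash=243+247 mod 251 = 239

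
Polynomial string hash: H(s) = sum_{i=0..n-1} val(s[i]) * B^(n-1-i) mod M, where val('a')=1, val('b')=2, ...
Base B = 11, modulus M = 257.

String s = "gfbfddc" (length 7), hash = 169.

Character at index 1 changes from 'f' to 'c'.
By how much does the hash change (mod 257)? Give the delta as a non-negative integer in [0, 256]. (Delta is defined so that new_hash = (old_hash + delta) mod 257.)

Answer: 7

Derivation:
Delta formula: (val(new) - val(old)) * B^(n-1-k) mod M
  val('c') - val('f') = 3 - 6 = -3
  B^(n-1-k) = 11^5 mod 257 = 169
  Delta = -3 * 169 mod 257 = 7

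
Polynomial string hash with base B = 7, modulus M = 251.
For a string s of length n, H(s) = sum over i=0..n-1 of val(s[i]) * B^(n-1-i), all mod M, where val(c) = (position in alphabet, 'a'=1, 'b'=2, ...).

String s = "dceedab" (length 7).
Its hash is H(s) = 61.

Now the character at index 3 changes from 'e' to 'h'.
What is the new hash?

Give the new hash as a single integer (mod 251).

val('e') = 5, val('h') = 8
Position k = 3, exponent = n-1-k = 3
B^3 mod M = 7^3 mod 251 = 92
Delta = (8 - 5) * 92 mod 251 = 25
New hash = (61 + 25) mod 251 = 86

Answer: 86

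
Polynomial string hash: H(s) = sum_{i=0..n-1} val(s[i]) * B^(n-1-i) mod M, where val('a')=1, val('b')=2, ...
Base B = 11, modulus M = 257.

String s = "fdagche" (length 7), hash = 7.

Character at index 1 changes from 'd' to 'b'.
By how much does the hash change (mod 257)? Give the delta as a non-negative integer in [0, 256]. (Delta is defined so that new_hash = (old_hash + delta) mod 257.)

Delta formula: (val(new) - val(old)) * B^(n-1-k) mod M
  val('b') - val('d') = 2 - 4 = -2
  B^(n-1-k) = 11^5 mod 257 = 169
  Delta = -2 * 169 mod 257 = 176

Answer: 176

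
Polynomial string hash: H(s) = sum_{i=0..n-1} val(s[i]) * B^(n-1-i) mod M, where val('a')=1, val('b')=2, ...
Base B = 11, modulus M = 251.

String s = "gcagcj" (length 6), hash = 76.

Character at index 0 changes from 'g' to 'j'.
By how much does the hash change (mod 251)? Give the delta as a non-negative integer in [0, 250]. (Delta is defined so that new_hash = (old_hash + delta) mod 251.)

Delta formula: (val(new) - val(old)) * B^(n-1-k) mod M
  val('j') - val('g') = 10 - 7 = 3
  B^(n-1-k) = 11^5 mod 251 = 160
  Delta = 3 * 160 mod 251 = 229

Answer: 229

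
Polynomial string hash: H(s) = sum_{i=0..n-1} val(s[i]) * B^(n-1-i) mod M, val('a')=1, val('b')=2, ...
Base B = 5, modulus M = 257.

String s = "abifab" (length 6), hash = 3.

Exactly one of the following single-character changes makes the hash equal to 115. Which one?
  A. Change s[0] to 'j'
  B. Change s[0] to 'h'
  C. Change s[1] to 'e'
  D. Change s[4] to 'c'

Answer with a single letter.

Option A: s[0]='a'->'j', delta=(10-1)*5^5 mod 257 = 112, hash=3+112 mod 257 = 115 <-- target
Option B: s[0]='a'->'h', delta=(8-1)*5^5 mod 257 = 30, hash=3+30 mod 257 = 33
Option C: s[1]='b'->'e', delta=(5-2)*5^4 mod 257 = 76, hash=3+76 mod 257 = 79
Option D: s[4]='a'->'c', delta=(3-1)*5^1 mod 257 = 10, hash=3+10 mod 257 = 13

Answer: A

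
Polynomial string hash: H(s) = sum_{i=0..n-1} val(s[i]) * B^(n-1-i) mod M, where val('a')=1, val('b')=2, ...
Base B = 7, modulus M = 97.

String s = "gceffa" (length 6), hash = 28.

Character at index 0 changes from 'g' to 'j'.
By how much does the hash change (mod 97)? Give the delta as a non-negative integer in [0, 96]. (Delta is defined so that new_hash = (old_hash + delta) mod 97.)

Answer: 78

Derivation:
Delta formula: (val(new) - val(old)) * B^(n-1-k) mod M
  val('j') - val('g') = 10 - 7 = 3
  B^(n-1-k) = 7^5 mod 97 = 26
  Delta = 3 * 26 mod 97 = 78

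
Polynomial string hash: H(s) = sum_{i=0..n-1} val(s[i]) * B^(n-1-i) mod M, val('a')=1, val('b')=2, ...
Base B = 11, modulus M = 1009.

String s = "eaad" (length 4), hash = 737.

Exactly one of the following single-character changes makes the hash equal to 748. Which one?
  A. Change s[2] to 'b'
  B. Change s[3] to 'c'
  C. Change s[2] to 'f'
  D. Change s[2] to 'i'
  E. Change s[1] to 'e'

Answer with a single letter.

Option A: s[2]='a'->'b', delta=(2-1)*11^1 mod 1009 = 11, hash=737+11 mod 1009 = 748 <-- target
Option B: s[3]='d'->'c', delta=(3-4)*11^0 mod 1009 = 1008, hash=737+1008 mod 1009 = 736
Option C: s[2]='a'->'f', delta=(6-1)*11^1 mod 1009 = 55, hash=737+55 mod 1009 = 792
Option D: s[2]='a'->'i', delta=(9-1)*11^1 mod 1009 = 88, hash=737+88 mod 1009 = 825
Option E: s[1]='a'->'e', delta=(5-1)*11^2 mod 1009 = 484, hash=737+484 mod 1009 = 212

Answer: A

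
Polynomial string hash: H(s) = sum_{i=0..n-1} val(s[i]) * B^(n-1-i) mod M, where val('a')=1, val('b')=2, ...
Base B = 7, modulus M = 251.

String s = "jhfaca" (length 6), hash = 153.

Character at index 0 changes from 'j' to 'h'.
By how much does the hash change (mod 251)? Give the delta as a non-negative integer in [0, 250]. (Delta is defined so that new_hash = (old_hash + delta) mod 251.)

Delta formula: (val(new) - val(old)) * B^(n-1-k) mod M
  val('h') - val('j') = 8 - 10 = -2
  B^(n-1-k) = 7^5 mod 251 = 241
  Delta = -2 * 241 mod 251 = 20

Answer: 20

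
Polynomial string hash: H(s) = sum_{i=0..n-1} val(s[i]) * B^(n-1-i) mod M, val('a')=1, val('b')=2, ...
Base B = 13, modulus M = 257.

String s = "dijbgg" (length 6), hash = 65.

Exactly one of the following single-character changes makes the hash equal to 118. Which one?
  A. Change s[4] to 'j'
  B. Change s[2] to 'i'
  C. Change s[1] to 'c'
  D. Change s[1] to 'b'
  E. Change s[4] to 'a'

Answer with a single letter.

Option A: s[4]='g'->'j', delta=(10-7)*13^1 mod 257 = 39, hash=65+39 mod 257 = 104
Option B: s[2]='j'->'i', delta=(9-10)*13^3 mod 257 = 116, hash=65+116 mod 257 = 181
Option C: s[1]='i'->'c', delta=(3-9)*13^4 mod 257 = 53, hash=65+53 mod 257 = 118 <-- target
Option D: s[1]='i'->'b', delta=(2-9)*13^4 mod 257 = 19, hash=65+19 mod 257 = 84
Option E: s[4]='g'->'a', delta=(1-7)*13^1 mod 257 = 179, hash=65+179 mod 257 = 244

Answer: C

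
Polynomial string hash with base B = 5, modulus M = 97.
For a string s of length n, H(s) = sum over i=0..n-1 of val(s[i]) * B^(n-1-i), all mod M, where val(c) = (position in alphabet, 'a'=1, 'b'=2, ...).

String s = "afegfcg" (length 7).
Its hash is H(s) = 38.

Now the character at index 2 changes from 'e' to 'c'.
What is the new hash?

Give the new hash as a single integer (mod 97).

val('e') = 5, val('c') = 3
Position k = 2, exponent = n-1-k = 4
B^4 mod M = 5^4 mod 97 = 43
Delta = (3 - 5) * 43 mod 97 = 11
New hash = (38 + 11) mod 97 = 49

Answer: 49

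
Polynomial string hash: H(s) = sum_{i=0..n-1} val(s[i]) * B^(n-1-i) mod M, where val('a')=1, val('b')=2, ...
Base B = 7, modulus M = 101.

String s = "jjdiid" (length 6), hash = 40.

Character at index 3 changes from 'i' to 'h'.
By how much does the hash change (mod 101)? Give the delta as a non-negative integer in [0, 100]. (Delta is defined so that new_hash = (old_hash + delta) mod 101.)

Delta formula: (val(new) - val(old)) * B^(n-1-k) mod M
  val('h') - val('i') = 8 - 9 = -1
  B^(n-1-k) = 7^2 mod 101 = 49
  Delta = -1 * 49 mod 101 = 52

Answer: 52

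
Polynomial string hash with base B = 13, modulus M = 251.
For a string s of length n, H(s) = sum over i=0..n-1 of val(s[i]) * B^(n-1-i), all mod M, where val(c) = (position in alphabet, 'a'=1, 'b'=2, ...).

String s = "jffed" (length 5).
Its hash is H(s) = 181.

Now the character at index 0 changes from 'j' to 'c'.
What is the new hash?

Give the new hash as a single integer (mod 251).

Answer: 50

Derivation:
val('j') = 10, val('c') = 3
Position k = 0, exponent = n-1-k = 4
B^4 mod M = 13^4 mod 251 = 198
Delta = (3 - 10) * 198 mod 251 = 120
New hash = (181 + 120) mod 251 = 50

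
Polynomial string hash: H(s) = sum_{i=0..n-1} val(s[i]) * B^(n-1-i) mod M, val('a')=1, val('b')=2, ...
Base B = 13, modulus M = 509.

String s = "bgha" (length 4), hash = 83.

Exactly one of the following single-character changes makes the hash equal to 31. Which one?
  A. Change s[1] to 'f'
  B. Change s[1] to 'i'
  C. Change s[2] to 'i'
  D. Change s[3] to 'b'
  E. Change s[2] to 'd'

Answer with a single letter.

Option A: s[1]='g'->'f', delta=(6-7)*13^2 mod 509 = 340, hash=83+340 mod 509 = 423
Option B: s[1]='g'->'i', delta=(9-7)*13^2 mod 509 = 338, hash=83+338 mod 509 = 421
Option C: s[2]='h'->'i', delta=(9-8)*13^1 mod 509 = 13, hash=83+13 mod 509 = 96
Option D: s[3]='a'->'b', delta=(2-1)*13^0 mod 509 = 1, hash=83+1 mod 509 = 84
Option E: s[2]='h'->'d', delta=(4-8)*13^1 mod 509 = 457, hash=83+457 mod 509 = 31 <-- target

Answer: E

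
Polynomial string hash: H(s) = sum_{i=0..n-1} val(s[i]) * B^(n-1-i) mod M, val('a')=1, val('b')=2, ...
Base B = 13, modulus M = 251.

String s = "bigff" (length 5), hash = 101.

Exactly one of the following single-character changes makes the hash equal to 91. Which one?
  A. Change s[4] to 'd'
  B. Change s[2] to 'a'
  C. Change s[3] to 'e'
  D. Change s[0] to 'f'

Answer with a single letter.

Option A: s[4]='f'->'d', delta=(4-6)*13^0 mod 251 = 249, hash=101+249 mod 251 = 99
Option B: s[2]='g'->'a', delta=(1-7)*13^2 mod 251 = 241, hash=101+241 mod 251 = 91 <-- target
Option C: s[3]='f'->'e', delta=(5-6)*13^1 mod 251 = 238, hash=101+238 mod 251 = 88
Option D: s[0]='b'->'f', delta=(6-2)*13^4 mod 251 = 39, hash=101+39 mod 251 = 140

Answer: B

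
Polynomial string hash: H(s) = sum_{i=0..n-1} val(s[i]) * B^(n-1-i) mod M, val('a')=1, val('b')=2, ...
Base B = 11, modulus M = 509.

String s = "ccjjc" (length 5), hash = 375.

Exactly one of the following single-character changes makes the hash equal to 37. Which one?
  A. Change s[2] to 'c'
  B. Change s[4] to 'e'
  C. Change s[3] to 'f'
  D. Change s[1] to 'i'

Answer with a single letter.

Answer: A

Derivation:
Option A: s[2]='j'->'c', delta=(3-10)*11^2 mod 509 = 171, hash=375+171 mod 509 = 37 <-- target
Option B: s[4]='c'->'e', delta=(5-3)*11^0 mod 509 = 2, hash=375+2 mod 509 = 377
Option C: s[3]='j'->'f', delta=(6-10)*11^1 mod 509 = 465, hash=375+465 mod 509 = 331
Option D: s[1]='c'->'i', delta=(9-3)*11^3 mod 509 = 351, hash=375+351 mod 509 = 217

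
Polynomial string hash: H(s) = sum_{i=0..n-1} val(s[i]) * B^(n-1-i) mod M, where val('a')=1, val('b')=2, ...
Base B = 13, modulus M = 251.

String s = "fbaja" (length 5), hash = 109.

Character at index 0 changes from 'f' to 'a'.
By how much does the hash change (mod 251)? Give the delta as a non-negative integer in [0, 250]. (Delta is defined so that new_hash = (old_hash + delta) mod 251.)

Answer: 14

Derivation:
Delta formula: (val(new) - val(old)) * B^(n-1-k) mod M
  val('a') - val('f') = 1 - 6 = -5
  B^(n-1-k) = 13^4 mod 251 = 198
  Delta = -5 * 198 mod 251 = 14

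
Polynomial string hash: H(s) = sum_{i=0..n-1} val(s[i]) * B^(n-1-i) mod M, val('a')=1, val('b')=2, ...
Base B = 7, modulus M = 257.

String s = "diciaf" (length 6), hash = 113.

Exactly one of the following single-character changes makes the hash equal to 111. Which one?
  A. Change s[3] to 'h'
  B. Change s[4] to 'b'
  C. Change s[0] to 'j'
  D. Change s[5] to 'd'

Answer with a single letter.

Answer: D

Derivation:
Option A: s[3]='i'->'h', delta=(8-9)*7^2 mod 257 = 208, hash=113+208 mod 257 = 64
Option B: s[4]='a'->'b', delta=(2-1)*7^1 mod 257 = 7, hash=113+7 mod 257 = 120
Option C: s[0]='d'->'j', delta=(10-4)*7^5 mod 257 = 98, hash=113+98 mod 257 = 211
Option D: s[5]='f'->'d', delta=(4-6)*7^0 mod 257 = 255, hash=113+255 mod 257 = 111 <-- target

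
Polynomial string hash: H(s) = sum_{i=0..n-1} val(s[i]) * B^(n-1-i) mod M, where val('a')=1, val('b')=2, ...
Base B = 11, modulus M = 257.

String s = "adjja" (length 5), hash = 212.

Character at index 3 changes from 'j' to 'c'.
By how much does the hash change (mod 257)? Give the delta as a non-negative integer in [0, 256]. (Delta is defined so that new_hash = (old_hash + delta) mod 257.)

Answer: 180

Derivation:
Delta formula: (val(new) - val(old)) * B^(n-1-k) mod M
  val('c') - val('j') = 3 - 10 = -7
  B^(n-1-k) = 11^1 mod 257 = 11
  Delta = -7 * 11 mod 257 = 180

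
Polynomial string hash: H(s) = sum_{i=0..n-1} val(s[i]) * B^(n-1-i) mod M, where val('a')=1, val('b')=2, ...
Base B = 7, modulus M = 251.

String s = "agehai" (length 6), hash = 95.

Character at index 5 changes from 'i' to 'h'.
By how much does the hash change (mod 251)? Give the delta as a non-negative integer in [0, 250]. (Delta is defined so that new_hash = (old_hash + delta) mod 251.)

Delta formula: (val(new) - val(old)) * B^(n-1-k) mod M
  val('h') - val('i') = 8 - 9 = -1
  B^(n-1-k) = 7^0 mod 251 = 1
  Delta = -1 * 1 mod 251 = 250

Answer: 250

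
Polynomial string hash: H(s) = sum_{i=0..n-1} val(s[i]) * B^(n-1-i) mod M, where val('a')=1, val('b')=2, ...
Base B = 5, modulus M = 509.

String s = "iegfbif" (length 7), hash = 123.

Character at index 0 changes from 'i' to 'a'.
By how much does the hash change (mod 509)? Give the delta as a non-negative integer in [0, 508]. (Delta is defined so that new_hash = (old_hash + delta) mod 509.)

Answer: 214

Derivation:
Delta formula: (val(new) - val(old)) * B^(n-1-k) mod M
  val('a') - val('i') = 1 - 9 = -8
  B^(n-1-k) = 5^6 mod 509 = 355
  Delta = -8 * 355 mod 509 = 214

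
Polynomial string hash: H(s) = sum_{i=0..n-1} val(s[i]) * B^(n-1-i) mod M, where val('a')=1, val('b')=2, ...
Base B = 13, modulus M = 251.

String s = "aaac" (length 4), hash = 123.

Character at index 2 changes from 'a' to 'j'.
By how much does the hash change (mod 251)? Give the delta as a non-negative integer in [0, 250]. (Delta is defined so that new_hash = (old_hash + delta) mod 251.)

Answer: 117

Derivation:
Delta formula: (val(new) - val(old)) * B^(n-1-k) mod M
  val('j') - val('a') = 10 - 1 = 9
  B^(n-1-k) = 13^1 mod 251 = 13
  Delta = 9 * 13 mod 251 = 117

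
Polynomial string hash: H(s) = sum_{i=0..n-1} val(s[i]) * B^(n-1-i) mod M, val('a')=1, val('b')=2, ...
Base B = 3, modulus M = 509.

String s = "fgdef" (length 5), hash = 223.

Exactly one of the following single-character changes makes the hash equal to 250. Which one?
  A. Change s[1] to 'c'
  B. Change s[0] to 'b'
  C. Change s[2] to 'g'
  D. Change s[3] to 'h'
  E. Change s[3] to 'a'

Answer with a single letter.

Answer: C

Derivation:
Option A: s[1]='g'->'c', delta=(3-7)*3^3 mod 509 = 401, hash=223+401 mod 509 = 115
Option B: s[0]='f'->'b', delta=(2-6)*3^4 mod 509 = 185, hash=223+185 mod 509 = 408
Option C: s[2]='d'->'g', delta=(7-4)*3^2 mod 509 = 27, hash=223+27 mod 509 = 250 <-- target
Option D: s[3]='e'->'h', delta=(8-5)*3^1 mod 509 = 9, hash=223+9 mod 509 = 232
Option E: s[3]='e'->'a', delta=(1-5)*3^1 mod 509 = 497, hash=223+497 mod 509 = 211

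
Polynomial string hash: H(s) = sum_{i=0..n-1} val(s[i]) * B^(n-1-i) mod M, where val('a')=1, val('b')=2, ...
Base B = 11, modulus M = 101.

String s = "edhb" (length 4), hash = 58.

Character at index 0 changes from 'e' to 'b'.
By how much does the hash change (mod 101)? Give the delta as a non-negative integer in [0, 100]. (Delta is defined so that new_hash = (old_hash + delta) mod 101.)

Delta formula: (val(new) - val(old)) * B^(n-1-k) mod M
  val('b') - val('e') = 2 - 5 = -3
  B^(n-1-k) = 11^3 mod 101 = 18
  Delta = -3 * 18 mod 101 = 47

Answer: 47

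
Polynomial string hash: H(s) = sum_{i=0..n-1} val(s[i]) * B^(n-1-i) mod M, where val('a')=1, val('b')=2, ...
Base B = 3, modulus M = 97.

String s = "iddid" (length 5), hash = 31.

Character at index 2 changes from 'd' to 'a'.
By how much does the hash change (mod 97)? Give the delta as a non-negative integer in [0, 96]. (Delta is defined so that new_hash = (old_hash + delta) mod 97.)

Delta formula: (val(new) - val(old)) * B^(n-1-k) mod M
  val('a') - val('d') = 1 - 4 = -3
  B^(n-1-k) = 3^2 mod 97 = 9
  Delta = -3 * 9 mod 97 = 70

Answer: 70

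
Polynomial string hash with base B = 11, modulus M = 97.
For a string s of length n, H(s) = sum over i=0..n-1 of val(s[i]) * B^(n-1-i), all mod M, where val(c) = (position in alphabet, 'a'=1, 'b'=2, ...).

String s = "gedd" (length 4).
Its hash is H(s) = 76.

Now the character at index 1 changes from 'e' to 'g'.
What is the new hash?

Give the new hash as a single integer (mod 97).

Answer: 27

Derivation:
val('e') = 5, val('g') = 7
Position k = 1, exponent = n-1-k = 2
B^2 mod M = 11^2 mod 97 = 24
Delta = (7 - 5) * 24 mod 97 = 48
New hash = (76 + 48) mod 97 = 27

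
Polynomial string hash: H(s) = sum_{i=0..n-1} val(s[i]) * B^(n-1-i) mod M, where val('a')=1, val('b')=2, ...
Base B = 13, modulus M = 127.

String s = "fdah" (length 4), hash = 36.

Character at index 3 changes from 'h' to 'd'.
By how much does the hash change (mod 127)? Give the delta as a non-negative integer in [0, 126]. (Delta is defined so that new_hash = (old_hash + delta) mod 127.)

Delta formula: (val(new) - val(old)) * B^(n-1-k) mod M
  val('d') - val('h') = 4 - 8 = -4
  B^(n-1-k) = 13^0 mod 127 = 1
  Delta = -4 * 1 mod 127 = 123

Answer: 123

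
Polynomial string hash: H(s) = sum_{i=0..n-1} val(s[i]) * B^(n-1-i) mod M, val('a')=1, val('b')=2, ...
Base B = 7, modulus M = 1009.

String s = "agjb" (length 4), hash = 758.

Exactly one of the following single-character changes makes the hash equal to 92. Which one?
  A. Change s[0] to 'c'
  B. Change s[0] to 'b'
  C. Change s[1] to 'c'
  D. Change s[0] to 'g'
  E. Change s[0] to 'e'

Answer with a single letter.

Answer: B

Derivation:
Option A: s[0]='a'->'c', delta=(3-1)*7^3 mod 1009 = 686, hash=758+686 mod 1009 = 435
Option B: s[0]='a'->'b', delta=(2-1)*7^3 mod 1009 = 343, hash=758+343 mod 1009 = 92 <-- target
Option C: s[1]='g'->'c', delta=(3-7)*7^2 mod 1009 = 813, hash=758+813 mod 1009 = 562
Option D: s[0]='a'->'g', delta=(7-1)*7^3 mod 1009 = 40, hash=758+40 mod 1009 = 798
Option E: s[0]='a'->'e', delta=(5-1)*7^3 mod 1009 = 363, hash=758+363 mod 1009 = 112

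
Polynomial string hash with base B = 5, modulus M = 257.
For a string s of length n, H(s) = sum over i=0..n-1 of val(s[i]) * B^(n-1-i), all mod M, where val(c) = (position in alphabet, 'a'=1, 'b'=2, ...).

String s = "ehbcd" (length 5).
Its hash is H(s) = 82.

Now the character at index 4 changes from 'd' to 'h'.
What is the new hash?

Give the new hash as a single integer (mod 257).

Answer: 86

Derivation:
val('d') = 4, val('h') = 8
Position k = 4, exponent = n-1-k = 0
B^0 mod M = 5^0 mod 257 = 1
Delta = (8 - 4) * 1 mod 257 = 4
New hash = (82 + 4) mod 257 = 86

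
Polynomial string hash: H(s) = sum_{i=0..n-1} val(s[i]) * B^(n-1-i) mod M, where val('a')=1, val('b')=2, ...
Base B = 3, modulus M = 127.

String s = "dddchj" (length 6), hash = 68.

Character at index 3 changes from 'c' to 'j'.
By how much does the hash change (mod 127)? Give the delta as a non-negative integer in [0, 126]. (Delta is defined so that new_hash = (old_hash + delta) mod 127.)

Delta formula: (val(new) - val(old)) * B^(n-1-k) mod M
  val('j') - val('c') = 10 - 3 = 7
  B^(n-1-k) = 3^2 mod 127 = 9
  Delta = 7 * 9 mod 127 = 63

Answer: 63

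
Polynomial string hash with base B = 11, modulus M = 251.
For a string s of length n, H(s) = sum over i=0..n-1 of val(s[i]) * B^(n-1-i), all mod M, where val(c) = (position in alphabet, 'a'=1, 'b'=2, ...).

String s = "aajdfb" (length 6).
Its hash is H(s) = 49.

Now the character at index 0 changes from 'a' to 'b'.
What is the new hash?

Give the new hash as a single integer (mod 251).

Answer: 209

Derivation:
val('a') = 1, val('b') = 2
Position k = 0, exponent = n-1-k = 5
B^5 mod M = 11^5 mod 251 = 160
Delta = (2 - 1) * 160 mod 251 = 160
New hash = (49 + 160) mod 251 = 209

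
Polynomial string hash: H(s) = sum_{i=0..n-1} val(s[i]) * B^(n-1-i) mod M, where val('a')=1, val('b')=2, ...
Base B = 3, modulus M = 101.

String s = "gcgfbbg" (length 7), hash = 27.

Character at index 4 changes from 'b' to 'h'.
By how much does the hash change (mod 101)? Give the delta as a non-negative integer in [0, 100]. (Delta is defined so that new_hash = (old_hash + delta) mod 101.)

Answer: 54

Derivation:
Delta formula: (val(new) - val(old)) * B^(n-1-k) mod M
  val('h') - val('b') = 8 - 2 = 6
  B^(n-1-k) = 3^2 mod 101 = 9
  Delta = 6 * 9 mod 101 = 54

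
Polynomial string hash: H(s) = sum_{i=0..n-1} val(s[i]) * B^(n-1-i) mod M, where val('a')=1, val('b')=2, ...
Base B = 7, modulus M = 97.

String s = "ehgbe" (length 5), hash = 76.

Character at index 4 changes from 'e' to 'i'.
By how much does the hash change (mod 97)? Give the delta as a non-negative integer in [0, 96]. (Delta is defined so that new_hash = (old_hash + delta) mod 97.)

Answer: 4

Derivation:
Delta formula: (val(new) - val(old)) * B^(n-1-k) mod M
  val('i') - val('e') = 9 - 5 = 4
  B^(n-1-k) = 7^0 mod 97 = 1
  Delta = 4 * 1 mod 97 = 4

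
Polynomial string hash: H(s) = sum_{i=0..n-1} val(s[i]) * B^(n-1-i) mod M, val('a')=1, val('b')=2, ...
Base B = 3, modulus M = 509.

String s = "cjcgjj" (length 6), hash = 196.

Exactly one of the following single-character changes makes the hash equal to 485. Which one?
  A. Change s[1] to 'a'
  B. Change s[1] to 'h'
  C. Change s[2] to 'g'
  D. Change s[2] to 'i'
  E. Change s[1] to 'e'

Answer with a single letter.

Option A: s[1]='j'->'a', delta=(1-10)*3^4 mod 509 = 289, hash=196+289 mod 509 = 485 <-- target
Option B: s[1]='j'->'h', delta=(8-10)*3^4 mod 509 = 347, hash=196+347 mod 509 = 34
Option C: s[2]='c'->'g', delta=(7-3)*3^3 mod 509 = 108, hash=196+108 mod 509 = 304
Option D: s[2]='c'->'i', delta=(9-3)*3^3 mod 509 = 162, hash=196+162 mod 509 = 358
Option E: s[1]='j'->'e', delta=(5-10)*3^4 mod 509 = 104, hash=196+104 mod 509 = 300

Answer: A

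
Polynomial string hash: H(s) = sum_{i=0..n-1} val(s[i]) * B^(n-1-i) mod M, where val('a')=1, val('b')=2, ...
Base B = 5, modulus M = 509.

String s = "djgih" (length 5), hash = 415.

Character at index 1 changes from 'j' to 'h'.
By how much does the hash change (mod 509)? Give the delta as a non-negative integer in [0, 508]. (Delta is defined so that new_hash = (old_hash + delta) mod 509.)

Delta formula: (val(new) - val(old)) * B^(n-1-k) mod M
  val('h') - val('j') = 8 - 10 = -2
  B^(n-1-k) = 5^3 mod 509 = 125
  Delta = -2 * 125 mod 509 = 259

Answer: 259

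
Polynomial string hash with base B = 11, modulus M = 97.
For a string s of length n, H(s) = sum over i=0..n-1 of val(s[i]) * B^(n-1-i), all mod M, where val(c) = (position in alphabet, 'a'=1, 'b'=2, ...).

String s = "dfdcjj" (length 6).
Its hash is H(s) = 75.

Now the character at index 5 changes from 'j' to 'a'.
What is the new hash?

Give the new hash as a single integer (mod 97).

val('j') = 10, val('a') = 1
Position k = 5, exponent = n-1-k = 0
B^0 mod M = 11^0 mod 97 = 1
Delta = (1 - 10) * 1 mod 97 = 88
New hash = (75 + 88) mod 97 = 66

Answer: 66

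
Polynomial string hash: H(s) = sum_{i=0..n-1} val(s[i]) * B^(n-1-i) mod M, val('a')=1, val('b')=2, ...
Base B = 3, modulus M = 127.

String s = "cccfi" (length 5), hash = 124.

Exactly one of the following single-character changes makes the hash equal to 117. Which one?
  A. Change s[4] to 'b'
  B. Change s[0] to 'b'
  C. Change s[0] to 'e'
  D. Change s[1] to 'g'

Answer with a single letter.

Option A: s[4]='i'->'b', delta=(2-9)*3^0 mod 127 = 120, hash=124+120 mod 127 = 117 <-- target
Option B: s[0]='c'->'b', delta=(2-3)*3^4 mod 127 = 46, hash=124+46 mod 127 = 43
Option C: s[0]='c'->'e', delta=(5-3)*3^4 mod 127 = 35, hash=124+35 mod 127 = 32
Option D: s[1]='c'->'g', delta=(7-3)*3^3 mod 127 = 108, hash=124+108 mod 127 = 105

Answer: A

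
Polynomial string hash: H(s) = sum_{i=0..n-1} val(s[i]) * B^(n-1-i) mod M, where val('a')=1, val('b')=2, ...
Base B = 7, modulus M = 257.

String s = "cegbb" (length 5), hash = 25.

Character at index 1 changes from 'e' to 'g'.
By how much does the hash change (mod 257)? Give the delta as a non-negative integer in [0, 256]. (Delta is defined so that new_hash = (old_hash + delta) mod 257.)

Answer: 172

Derivation:
Delta formula: (val(new) - val(old)) * B^(n-1-k) mod M
  val('g') - val('e') = 7 - 5 = 2
  B^(n-1-k) = 7^3 mod 257 = 86
  Delta = 2 * 86 mod 257 = 172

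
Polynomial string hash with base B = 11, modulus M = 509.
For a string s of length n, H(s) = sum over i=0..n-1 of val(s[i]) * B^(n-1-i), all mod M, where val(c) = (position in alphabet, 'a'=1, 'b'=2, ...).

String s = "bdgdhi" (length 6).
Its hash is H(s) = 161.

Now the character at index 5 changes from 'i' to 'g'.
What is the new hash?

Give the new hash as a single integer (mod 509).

val('i') = 9, val('g') = 7
Position k = 5, exponent = n-1-k = 0
B^0 mod M = 11^0 mod 509 = 1
Delta = (7 - 9) * 1 mod 509 = 507
New hash = (161 + 507) mod 509 = 159

Answer: 159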